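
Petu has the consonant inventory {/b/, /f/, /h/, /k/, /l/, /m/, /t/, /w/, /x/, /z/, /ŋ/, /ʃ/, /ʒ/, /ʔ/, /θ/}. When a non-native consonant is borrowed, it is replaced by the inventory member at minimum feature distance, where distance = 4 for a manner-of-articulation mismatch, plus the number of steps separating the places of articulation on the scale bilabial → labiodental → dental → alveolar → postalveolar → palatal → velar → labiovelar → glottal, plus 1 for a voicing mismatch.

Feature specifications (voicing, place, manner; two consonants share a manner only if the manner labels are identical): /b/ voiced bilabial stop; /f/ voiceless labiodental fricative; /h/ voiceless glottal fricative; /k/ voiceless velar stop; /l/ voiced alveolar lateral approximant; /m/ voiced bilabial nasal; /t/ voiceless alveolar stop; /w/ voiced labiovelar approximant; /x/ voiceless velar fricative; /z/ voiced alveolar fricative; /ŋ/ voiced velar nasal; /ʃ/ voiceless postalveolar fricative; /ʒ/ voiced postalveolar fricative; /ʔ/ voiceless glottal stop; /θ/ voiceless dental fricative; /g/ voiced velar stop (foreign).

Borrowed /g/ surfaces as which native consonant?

k

/k/ is closest: same manner (stop), place distance 0 (velar→velar), voicing differs (+1); total 1. Next closest is /ʔ/ at distance 3.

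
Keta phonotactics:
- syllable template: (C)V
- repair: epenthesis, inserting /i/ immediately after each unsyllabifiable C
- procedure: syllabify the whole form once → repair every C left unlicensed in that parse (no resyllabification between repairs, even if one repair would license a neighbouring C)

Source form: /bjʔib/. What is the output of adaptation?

Syllabifying with onset maximization leaves /b/, /j/, /b/ stranded (no codas are permitted; onsets are limited to one consonant).
Each unlicensed consonant becomes the onset of a new syllable: /b/ → /bi/, /j/ → /ji/, /b/ → /bi/.

bijiʔibi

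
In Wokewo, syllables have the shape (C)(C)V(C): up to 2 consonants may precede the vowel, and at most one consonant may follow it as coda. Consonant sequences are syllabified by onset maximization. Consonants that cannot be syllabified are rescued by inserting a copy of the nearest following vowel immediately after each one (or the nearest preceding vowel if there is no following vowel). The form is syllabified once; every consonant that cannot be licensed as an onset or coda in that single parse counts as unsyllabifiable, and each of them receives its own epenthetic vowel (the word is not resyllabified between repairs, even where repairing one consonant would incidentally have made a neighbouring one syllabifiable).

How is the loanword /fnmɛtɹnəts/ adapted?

Syllabifying with onset maximization leaves /f/, /s/ stranded (at most one coda consonant is licensed; onsets may contain at most 2 consonants).
Epenthesis after each stranded consonant: /f/ → /fɛ/, /s/ → /sə/.

fɛnmɛtɹnətsə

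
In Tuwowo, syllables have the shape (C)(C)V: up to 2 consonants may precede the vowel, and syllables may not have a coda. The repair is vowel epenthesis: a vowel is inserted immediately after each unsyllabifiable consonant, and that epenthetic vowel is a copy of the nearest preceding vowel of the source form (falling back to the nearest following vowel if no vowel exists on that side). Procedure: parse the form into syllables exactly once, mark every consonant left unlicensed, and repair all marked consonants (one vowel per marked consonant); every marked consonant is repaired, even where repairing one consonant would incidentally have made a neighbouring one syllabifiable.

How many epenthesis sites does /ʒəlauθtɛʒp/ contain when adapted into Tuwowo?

The unsyllabifiable consonants are /ʒ/, /p/; each receives one epenthetic vowel.

2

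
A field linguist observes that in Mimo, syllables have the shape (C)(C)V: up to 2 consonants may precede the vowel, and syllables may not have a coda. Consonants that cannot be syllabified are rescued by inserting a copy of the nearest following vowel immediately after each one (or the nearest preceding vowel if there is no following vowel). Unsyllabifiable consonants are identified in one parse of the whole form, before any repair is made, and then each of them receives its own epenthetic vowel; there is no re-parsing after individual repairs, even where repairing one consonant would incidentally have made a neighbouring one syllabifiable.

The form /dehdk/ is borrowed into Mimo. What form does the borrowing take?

dehedeke

Syllabifying with onset maximization leaves /h/, /d/, /k/ stranded (no codas are permitted; onsets may contain at most 2 consonants).
Epenthesis after each stranded consonant: /h/ → /he/, /d/ → /de/, /k/ → /ke/.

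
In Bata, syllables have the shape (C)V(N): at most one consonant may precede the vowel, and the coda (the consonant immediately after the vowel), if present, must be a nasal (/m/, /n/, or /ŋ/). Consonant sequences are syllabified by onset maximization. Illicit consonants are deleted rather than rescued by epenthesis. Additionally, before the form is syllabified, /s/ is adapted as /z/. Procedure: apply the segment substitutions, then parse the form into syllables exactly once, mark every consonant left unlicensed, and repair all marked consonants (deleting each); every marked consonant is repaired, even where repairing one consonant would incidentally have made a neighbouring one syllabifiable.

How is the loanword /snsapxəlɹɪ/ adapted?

zaxəɹɪ

Substitution: /s/ → /z/, giving /znzapxəlɹɪ/.
Syllabifying with onset maximization leaves /z/, /n/, /p/, /l/ stranded (only a nasal (/m/, /n/, or /ŋ/) is licensed in coda position; onsets are limited to one consonant).
Deletion applies to /z/, /n/, /p/, /l/.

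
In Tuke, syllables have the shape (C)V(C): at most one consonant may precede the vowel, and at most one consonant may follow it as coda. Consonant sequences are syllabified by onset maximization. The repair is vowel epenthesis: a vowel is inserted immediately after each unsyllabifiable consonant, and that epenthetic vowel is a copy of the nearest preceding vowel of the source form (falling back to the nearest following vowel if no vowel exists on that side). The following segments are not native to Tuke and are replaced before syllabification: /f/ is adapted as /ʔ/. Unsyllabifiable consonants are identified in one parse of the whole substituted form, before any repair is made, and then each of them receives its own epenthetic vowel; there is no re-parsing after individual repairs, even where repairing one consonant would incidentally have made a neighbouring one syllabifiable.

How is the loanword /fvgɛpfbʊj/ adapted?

ʔɛvɛgɛpʔɛbʊj

Substitution: /f/ → /ʔ/, giving /ʔvgɛpʔbʊj/.
Syllabifying with onset maximization leaves /ʔ/, /v/, /ʔ/ stranded (at most one coda consonant is licensed; onsets are limited to one consonant).
Epenthesis after each stranded consonant: /ʔ/ → /ʔɛ/, /v/ → /vɛ/, /ʔ/ → /ʔɛ/.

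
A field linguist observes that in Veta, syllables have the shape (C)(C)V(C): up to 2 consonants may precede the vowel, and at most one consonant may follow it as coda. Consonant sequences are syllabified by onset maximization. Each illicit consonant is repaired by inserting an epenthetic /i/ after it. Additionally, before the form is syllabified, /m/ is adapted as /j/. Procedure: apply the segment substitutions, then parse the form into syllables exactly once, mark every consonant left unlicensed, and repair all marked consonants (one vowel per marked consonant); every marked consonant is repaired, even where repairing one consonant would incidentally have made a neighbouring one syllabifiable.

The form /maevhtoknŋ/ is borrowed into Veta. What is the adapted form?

Substitution: /m/ → /j/, giving /jaevhtoknŋ/.
Under (C)(C)V(C), the unsyllabifiable consonants are /n/, /ŋ/ (at most one coda consonant is licensed; onsets may contain at most 2 consonants).
Each unlicensed consonant becomes the onset of a new syllable: /n/ → /ni/, /ŋ/ → /ŋi/.

jaevhtokniŋi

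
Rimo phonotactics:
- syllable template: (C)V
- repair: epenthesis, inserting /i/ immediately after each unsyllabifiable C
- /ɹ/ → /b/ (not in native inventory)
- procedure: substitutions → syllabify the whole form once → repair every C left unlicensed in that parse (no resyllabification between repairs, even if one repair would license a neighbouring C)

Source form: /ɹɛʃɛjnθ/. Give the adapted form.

Substitution: /ɹ/ → /b/, giving /bɛʃɛjnθ/.
Under (C)V, the unsyllabifiable consonants are /j/, /n/, /θ/ (no codas are permitted; onsets are limited to one consonant).
Each unlicensed consonant becomes the onset of a new syllable: /j/ → /ji/, /n/ → /ni/, /θ/ → /θi/.

bɛʃɛjiniθi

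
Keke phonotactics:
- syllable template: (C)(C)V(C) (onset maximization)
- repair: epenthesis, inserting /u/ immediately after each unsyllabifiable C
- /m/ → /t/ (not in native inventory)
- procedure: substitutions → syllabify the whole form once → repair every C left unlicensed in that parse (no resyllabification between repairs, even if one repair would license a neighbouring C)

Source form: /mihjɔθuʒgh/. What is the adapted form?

tihjɔθuʒguhu

Substitution: /m/ → /t/, giving /tihjɔθuʒgh/.
The consonants /g/, /h/ cannot be parsed into a legal (C)(C)V(C) syllable (at most one coda consonant is licensed; onsets may contain at most 2 consonants).
Inserting the epenthetic vowel yields /g/ → /gu/, /h/ → /hu/.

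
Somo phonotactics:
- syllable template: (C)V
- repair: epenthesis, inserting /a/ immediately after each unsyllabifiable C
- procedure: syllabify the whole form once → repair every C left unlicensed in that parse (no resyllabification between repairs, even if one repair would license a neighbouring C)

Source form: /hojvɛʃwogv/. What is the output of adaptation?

The consonants /j/, /ʃ/, /g/, /v/ cannot be parsed into a legal (C)V syllable (no codas are permitted; onsets are limited to one consonant).
Inserting the epenthetic vowel yields /j/ → /ja/, /ʃ/ → /ʃa/, /g/ → /ga/, /v/ → /va/.

hojavɛʃawogava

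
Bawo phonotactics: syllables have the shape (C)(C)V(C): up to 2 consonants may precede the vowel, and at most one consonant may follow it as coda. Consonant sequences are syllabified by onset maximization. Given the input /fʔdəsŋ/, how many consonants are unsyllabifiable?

2

Syllabifying with onset maximization leaves /f/, /ŋ/ stranded (at most one coda consonant is licensed; onsets may contain at most 2 consonants).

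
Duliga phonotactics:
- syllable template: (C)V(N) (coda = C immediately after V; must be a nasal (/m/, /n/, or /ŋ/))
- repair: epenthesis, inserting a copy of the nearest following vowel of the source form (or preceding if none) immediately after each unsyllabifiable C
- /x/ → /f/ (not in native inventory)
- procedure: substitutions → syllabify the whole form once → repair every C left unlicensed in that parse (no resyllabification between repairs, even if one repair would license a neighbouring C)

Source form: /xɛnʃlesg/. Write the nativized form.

Substitution: /x/ → /f/, giving /fɛnʃlesg/.
Syllabifying with onset maximization leaves /ʃ/, /s/, /g/ stranded (only a nasal (/m/, /n/, or /ŋ/) is licensed in coda position; onsets are limited to one consonant).
Inserting the epenthetic vowel yields /ʃ/ → /ʃe/, /s/ → /se/, /g/ → /ge/.

fɛnʃelesege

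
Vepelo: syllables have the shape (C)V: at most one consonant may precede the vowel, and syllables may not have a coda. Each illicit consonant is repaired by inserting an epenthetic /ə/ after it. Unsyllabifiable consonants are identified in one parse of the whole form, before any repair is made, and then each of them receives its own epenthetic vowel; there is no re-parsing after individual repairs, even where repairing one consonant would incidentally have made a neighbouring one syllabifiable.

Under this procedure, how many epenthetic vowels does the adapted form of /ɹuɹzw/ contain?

3

The unsyllabifiable consonants are /ɹ/, /z/, /w/; each receives one epenthetic vowel.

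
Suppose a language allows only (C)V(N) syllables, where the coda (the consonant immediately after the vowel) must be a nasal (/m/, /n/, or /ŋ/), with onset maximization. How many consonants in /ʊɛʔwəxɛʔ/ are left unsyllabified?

Syllabifying with onset maximization leaves /ʔ/, /ʔ/ stranded (only a nasal (/m/, /n/, or /ŋ/) is licensed in coda position; onsets are limited to one consonant).

2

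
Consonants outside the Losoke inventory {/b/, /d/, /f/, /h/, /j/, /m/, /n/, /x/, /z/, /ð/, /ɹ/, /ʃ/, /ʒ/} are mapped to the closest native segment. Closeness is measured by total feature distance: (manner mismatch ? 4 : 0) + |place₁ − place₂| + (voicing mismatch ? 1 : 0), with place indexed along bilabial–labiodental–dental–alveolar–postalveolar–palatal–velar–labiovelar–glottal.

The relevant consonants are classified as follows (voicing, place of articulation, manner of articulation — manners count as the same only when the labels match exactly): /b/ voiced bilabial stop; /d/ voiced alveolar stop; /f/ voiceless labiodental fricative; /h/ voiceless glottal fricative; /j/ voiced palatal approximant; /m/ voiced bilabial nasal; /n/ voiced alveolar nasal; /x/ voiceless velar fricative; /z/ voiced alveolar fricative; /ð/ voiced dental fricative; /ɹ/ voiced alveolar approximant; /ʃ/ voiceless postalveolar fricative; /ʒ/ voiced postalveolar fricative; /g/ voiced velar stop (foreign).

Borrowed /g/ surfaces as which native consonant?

/d/ is closest: same manner (stop), place distance 3 (velar→alveolar), same voicing; total 3. Next closest is /j/ at distance 5.

d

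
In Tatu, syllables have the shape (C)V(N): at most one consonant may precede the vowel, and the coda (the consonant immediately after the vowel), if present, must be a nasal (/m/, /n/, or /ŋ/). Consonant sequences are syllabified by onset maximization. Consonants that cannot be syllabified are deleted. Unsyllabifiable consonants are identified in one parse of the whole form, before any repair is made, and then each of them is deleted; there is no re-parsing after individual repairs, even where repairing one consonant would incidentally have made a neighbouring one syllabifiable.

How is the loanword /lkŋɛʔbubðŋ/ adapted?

ŋɛbu

Syllabifying with onset maximization leaves /l/, /k/, /ʔ/, /b/, /ð/, /ŋ/ stranded (only a nasal (/m/, /n/, or /ŋ/) is licensed in coda position; onsets are limited to one consonant).
Deletion applies to /l/, /k/, /ʔ/, /b/, /ð/, /ŋ/.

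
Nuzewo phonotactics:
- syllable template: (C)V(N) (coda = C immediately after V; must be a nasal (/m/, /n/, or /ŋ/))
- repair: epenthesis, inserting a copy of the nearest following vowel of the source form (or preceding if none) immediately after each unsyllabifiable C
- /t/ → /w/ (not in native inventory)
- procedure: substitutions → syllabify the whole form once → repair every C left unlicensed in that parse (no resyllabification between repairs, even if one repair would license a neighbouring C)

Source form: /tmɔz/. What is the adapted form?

wɔmɔzɔ

Substitution: /t/ → /w/, giving /wmɔz/.
Under (C)V(N), the unsyllabifiable consonants are /w/, /z/ (only a nasal (/m/, /n/, or /ŋ/) is licensed in coda position; onsets are limited to one consonant).
Inserting the epenthetic vowel yields /w/ → /wɔ/, /z/ → /zɔ/.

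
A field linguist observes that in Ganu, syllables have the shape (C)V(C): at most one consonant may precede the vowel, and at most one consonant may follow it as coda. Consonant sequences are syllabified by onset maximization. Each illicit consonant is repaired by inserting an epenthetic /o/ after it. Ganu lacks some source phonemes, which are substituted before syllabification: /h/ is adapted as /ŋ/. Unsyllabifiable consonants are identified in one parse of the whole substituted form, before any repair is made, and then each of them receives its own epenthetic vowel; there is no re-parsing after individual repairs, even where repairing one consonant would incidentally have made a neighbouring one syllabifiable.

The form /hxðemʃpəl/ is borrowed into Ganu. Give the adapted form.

ŋoxoðemʃopəl

Substitution: /h/ → /ŋ/, giving /ŋxðemʃpəl/.
Syllabifying with onset maximization leaves /ŋ/, /x/, /ʃ/ stranded (at most one coda consonant is licensed; onsets are limited to one consonant).
Inserting the epenthetic vowel yields /ŋ/ → /ŋo/, /x/ → /xo/, /ʃ/ → /ʃo/.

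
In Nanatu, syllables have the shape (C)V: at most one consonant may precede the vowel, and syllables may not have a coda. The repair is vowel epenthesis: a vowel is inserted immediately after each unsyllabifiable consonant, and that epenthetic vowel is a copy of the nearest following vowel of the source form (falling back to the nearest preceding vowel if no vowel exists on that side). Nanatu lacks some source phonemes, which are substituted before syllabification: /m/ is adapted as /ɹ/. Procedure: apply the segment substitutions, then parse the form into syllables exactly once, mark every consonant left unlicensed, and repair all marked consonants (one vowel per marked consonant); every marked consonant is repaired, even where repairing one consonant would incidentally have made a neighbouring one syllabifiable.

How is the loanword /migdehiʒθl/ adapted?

Substitution: /m/ → /ɹ/, giving /ɹigdehiʒθl/.
The consonants /g/, /ʒ/, /θ/, /l/ cannot be parsed into a legal (C)V syllable (no codas are permitted; onsets are limited to one consonant).
Epenthesis after each stranded consonant: /g/ → /ge/, /ʒ/ → /ʒi/, /θ/ → /θi/, /l/ → /li/.

ɹigedehiʒiθili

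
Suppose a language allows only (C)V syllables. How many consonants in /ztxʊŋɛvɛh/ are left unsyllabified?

3

The consonants /z/, /t/, /h/ cannot be parsed into a legal (C)V syllable (no codas are permitted; onsets are limited to one consonant).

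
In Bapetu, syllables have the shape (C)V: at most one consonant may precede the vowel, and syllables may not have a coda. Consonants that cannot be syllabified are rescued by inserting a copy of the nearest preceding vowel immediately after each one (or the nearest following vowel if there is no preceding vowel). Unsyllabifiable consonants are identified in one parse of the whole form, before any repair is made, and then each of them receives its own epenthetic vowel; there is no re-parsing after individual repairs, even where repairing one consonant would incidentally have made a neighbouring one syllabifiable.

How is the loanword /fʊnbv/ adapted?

Syllabifying with onset maximization leaves /n/, /b/, /v/ stranded (no codas are permitted; onsets are limited to one consonant).
Inserting the epenthetic vowel yields /n/ → /nʊ/, /b/ → /bʊ/, /v/ → /vʊ/.

fʊnʊbʊvʊ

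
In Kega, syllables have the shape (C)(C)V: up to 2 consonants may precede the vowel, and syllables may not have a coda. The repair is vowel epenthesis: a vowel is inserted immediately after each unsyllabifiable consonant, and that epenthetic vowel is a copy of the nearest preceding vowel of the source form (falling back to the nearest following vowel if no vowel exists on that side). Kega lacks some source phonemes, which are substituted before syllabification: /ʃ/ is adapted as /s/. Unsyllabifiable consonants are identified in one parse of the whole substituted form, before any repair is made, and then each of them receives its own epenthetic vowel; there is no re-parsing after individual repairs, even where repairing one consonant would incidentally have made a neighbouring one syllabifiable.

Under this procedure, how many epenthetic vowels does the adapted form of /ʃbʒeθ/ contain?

After substitution the input is /sbʒeθ/.
The unsyllabifiable consonants are /s/, /θ/; each receives one epenthetic vowel.

2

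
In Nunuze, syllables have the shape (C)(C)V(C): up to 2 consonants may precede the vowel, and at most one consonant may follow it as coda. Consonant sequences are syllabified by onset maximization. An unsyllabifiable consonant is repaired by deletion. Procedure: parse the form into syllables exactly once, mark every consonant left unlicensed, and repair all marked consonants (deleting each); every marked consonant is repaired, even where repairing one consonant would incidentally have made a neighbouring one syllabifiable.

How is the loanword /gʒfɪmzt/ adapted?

The consonants /g/, /z/, /t/ cannot be parsed into a legal (C)(C)V(C) syllable (at most one coda consonant is licensed; onsets may contain at most 2 consonants).
Deletion applies to /g/, /z/, /t/.

ʒfɪm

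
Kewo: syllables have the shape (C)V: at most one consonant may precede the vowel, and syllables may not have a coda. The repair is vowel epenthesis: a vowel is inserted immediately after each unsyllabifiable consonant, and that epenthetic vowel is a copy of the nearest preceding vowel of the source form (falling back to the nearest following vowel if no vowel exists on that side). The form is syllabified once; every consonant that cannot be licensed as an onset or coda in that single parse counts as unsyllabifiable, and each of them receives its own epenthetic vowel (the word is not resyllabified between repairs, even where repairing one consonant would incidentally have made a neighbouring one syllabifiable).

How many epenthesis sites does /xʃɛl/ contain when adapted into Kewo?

2

The unsyllabifiable consonants are /x/, /l/; each receives one epenthetic vowel.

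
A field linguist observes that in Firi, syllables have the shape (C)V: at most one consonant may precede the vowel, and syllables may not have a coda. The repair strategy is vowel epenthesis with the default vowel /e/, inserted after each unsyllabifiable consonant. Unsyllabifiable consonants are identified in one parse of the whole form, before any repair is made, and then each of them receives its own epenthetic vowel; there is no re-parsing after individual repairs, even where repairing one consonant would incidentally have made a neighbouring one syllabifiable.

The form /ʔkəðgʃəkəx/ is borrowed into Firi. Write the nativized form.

Under (C)V, the unsyllabifiable consonants are /ʔ/, /ð/, /g/, /x/ (no codas are permitted; onsets are limited to one consonant).
Each unlicensed consonant becomes the onset of a new syllable: /ʔ/ → /ʔe/, /ð/ → /ðe/, /g/ → /ge/, /x/ → /xe/.

ʔekəðegeʃəkəxe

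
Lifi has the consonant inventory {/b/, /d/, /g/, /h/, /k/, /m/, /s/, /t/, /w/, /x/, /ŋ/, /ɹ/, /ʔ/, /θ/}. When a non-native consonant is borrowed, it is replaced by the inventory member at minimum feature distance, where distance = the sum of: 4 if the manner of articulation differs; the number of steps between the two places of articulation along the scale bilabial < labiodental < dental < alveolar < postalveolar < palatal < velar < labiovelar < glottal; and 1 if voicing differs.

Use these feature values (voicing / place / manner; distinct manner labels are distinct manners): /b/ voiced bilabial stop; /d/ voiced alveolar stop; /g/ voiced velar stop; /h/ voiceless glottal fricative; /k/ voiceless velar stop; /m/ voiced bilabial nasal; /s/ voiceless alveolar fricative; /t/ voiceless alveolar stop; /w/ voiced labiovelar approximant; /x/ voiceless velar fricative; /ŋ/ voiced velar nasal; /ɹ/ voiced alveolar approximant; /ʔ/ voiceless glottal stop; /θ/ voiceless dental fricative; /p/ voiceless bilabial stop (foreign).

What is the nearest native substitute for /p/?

b

/b/ is closest: same manner (stop), place distance 0 (bilabial→bilabial), voicing differs (+1); total 1. Next closest is /t/ at distance 3.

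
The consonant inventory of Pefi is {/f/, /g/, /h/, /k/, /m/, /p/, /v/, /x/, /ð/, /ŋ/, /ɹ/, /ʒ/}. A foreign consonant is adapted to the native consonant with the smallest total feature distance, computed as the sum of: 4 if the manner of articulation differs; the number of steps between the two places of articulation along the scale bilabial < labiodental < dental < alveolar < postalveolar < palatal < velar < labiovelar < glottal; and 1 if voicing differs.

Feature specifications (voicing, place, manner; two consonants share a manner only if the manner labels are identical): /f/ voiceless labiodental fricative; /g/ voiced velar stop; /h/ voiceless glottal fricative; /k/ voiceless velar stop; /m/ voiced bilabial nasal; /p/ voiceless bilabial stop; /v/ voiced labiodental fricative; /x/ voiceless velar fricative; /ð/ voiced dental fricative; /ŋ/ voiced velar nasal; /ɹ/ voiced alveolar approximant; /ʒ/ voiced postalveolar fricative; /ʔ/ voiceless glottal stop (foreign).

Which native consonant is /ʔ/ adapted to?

/k/ is closest: same manner (stop), place distance 2 (glottal→velar), same voicing; total 2. Next closest is /g/ at distance 3.

k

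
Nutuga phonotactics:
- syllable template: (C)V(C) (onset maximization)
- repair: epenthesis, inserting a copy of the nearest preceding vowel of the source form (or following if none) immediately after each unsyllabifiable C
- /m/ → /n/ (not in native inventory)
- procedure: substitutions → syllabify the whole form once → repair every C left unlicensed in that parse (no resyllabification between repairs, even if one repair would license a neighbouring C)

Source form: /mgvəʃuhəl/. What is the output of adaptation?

Substitution: /m/ → /n/, giving /ngvəʃuhəl/.
Syllabifying with onset maximization leaves /n/, /g/ stranded (at most one coda consonant is licensed; onsets are limited to one consonant).
Each unlicensed consonant becomes the onset of a new syllable: /n/ → /nə/, /g/ → /gə/.

nəgəvəʃuhəl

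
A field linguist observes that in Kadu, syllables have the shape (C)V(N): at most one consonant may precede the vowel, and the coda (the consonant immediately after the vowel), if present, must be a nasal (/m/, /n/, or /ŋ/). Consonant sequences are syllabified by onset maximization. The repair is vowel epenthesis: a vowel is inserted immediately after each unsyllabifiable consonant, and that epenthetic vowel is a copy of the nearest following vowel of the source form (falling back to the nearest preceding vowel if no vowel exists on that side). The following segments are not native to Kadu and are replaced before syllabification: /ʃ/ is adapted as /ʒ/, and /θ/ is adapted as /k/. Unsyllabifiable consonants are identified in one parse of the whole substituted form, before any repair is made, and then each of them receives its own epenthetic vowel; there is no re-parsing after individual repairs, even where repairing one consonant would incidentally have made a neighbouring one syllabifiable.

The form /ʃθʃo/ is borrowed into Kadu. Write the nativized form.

ʒokoʒo

Substitution: /ʃ/ → /ʒ/, /θ/ → /k/, giving /ʒkʒo/.
The consonants /ʒ/, /k/ cannot be parsed into a legal (C)V(N) syllable (only a nasal (/m/, /n/, or /ŋ/) is licensed in coda position; onsets are limited to one consonant).
Inserting the epenthetic vowel yields /ʒ/ → /ʒo/, /k/ → /ko/.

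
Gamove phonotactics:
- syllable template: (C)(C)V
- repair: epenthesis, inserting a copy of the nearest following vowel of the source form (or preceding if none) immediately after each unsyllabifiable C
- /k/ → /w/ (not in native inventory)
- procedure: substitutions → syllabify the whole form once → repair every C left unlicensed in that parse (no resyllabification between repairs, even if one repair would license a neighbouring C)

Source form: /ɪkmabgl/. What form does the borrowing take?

Substitution: /k/ → /w/, giving /ɪwmabgl/.
Under (C)(C)V, the unsyllabifiable consonants are /b/, /g/, /l/ (no codas are permitted; onsets may contain at most 2 consonants).
Each unlicensed consonant becomes the onset of a new syllable: /b/ → /ba/, /g/ → /ga/, /l/ → /la/.

ɪwmabagala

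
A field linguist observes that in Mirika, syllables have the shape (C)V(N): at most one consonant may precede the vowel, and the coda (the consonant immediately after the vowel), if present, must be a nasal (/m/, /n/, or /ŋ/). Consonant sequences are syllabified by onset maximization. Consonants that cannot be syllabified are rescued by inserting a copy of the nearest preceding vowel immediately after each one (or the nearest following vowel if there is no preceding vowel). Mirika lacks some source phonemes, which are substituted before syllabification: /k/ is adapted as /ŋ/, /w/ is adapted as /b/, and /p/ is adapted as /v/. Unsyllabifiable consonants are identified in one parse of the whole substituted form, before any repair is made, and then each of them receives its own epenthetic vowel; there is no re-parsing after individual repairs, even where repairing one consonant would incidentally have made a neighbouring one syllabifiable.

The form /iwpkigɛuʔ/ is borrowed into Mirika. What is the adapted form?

ibiviŋigɛuʔu

Substitution: /w/ → /b/, /p/ → /v/, /k/ → /ŋ/, giving /ibvŋigɛuʔ/.
Syllabifying with onset maximization leaves /b/, /v/, /ʔ/ stranded (only a nasal (/m/, /n/, or /ŋ/) is licensed in coda position; onsets are limited to one consonant).
Inserting the epenthetic vowel yields /b/ → /bi/, /v/ → /vi/, /ʔ/ → /ʔu/.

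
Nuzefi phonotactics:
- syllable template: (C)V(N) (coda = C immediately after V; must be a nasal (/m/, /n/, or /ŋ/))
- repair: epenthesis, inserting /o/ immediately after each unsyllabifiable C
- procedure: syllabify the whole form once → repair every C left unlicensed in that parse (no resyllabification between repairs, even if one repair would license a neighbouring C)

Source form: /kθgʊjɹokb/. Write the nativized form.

koθogʊjoɹokobo

Syllabifying with onset maximization leaves /k/, /θ/, /j/, /k/, /b/ stranded (only a nasal (/m/, /n/, or /ŋ/) is licensed in coda position; onsets are limited to one consonant).
Epenthesis after each stranded consonant: /k/ → /ko/, /θ/ → /θo/, /j/ → /jo/, /k/ → /ko/, /b/ → /bo/.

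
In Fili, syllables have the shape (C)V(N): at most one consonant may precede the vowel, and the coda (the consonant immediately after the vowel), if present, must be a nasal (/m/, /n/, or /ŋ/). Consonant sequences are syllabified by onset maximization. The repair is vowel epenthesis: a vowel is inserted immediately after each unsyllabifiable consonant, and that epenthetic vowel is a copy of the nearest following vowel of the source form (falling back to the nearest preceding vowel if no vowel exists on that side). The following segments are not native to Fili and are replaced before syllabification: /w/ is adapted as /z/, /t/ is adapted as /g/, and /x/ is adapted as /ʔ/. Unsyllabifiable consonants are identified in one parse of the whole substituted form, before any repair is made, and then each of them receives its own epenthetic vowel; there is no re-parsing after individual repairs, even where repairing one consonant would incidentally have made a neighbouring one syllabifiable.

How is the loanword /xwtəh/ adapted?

Substitution: /x/ → /ʔ/, /w/ → /z/, /t/ → /g/, giving /ʔzgəh/.
Under (C)V(N), the unsyllabifiable consonants are /ʔ/, /z/, /h/ (only a nasal (/m/, /n/, or /ŋ/) is licensed in coda position; onsets are limited to one consonant).
Each unlicensed consonant becomes the onset of a new syllable: /ʔ/ → /ʔə/, /z/ → /zə/, /h/ → /hə/.

ʔəzəgəhə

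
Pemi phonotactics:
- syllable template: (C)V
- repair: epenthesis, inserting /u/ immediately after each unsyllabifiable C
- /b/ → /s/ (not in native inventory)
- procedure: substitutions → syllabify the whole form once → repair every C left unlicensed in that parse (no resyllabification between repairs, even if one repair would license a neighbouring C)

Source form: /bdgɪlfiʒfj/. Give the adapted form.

Substitution: /b/ → /s/, giving /sdgɪlfiʒfj/.
The consonants /s/, /d/, /l/, /ʒ/, /f/, /j/ cannot be parsed into a legal (C)V syllable (no codas are permitted; onsets are limited to one consonant).
Each unlicensed consonant becomes the onset of a new syllable: /s/ → /su/, /d/ → /du/, /l/ → /lu/, /ʒ/ → /ʒu/, /f/ → /fu/, /j/ → /ju/.

sudugɪlufiʒufuju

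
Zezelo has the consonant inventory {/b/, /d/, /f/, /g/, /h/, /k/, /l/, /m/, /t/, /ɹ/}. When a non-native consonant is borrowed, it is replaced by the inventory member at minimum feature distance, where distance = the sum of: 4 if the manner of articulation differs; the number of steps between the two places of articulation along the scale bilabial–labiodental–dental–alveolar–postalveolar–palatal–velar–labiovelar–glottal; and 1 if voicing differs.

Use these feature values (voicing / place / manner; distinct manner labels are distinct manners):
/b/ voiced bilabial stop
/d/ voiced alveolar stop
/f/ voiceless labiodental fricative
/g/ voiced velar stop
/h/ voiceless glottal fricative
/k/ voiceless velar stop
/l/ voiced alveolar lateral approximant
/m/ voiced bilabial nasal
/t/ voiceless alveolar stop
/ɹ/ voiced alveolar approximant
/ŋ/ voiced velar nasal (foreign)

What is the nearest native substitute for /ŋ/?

/g/ is closest: manner differs (nasal→stop, +4), place distance 0 (velar→velar), same voicing; total 4. Next closest is /k/ at distance 5.

g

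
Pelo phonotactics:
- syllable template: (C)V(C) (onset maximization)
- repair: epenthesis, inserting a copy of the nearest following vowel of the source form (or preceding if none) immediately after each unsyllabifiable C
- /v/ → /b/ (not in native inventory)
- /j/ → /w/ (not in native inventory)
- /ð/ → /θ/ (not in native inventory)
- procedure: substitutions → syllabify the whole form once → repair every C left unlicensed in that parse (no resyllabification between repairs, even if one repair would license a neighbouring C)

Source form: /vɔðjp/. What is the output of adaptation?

Substitution: /v/ → /b/, /ð/ → /θ/, /j/ → /w/, giving /bɔθwp/.
Under (C)V(C), the unsyllabifiable consonants are /w/, /p/ (at most one coda consonant is licensed; onsets are limited to one consonant).
Inserting the epenthetic vowel yields /w/ → /wɔ/, /p/ → /pɔ/.

bɔθwɔpɔ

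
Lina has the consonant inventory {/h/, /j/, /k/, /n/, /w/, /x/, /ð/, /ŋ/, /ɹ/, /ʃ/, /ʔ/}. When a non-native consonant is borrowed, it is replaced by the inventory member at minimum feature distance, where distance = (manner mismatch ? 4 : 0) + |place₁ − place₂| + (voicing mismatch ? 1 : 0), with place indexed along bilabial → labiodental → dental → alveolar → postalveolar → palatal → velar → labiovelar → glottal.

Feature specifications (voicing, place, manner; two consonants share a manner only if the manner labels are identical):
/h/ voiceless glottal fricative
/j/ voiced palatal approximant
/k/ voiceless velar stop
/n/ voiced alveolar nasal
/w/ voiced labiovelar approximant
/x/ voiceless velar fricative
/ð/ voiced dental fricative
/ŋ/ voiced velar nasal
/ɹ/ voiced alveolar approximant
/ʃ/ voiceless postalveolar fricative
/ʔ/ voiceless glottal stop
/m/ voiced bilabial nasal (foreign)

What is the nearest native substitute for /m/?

/n/ is closest: same manner (nasal), place distance 3 (bilabial→alveolar), same voicing; total 3. Next closest is /ð/ at distance 6.

n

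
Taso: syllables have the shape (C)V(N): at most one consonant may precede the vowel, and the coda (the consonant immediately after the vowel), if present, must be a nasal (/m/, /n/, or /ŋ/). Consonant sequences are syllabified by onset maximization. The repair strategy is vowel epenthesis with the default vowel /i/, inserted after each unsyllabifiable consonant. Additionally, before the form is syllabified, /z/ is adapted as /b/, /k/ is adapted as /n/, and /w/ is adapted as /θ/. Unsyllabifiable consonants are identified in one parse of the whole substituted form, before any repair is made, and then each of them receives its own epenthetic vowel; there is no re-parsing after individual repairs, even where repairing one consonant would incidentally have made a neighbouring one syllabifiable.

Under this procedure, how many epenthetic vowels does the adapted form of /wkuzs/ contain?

3

After substitution the input is /θnubs/.
The unsyllabifiable consonants are /θ/, /b/, /s/; each receives one epenthetic vowel.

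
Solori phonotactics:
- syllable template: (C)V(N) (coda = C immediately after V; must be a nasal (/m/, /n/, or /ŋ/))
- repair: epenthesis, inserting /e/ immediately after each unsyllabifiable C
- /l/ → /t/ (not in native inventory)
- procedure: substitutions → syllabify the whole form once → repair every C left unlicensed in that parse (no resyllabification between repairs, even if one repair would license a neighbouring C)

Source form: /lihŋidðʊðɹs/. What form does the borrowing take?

Substitution: /l/ → /t/, giving /tihŋidðʊðɹs/.
Under (C)V(N), the unsyllabifiable consonants are /h/, /d/, /ð/, /ɹ/, /s/ (only a nasal (/m/, /n/, or /ŋ/) is licensed in coda position; onsets are limited to one consonant).
Epenthesis after each stranded consonant: /h/ → /he/, /d/ → /de/, /ð/ → /ðe/, /ɹ/ → /ɹe/, /s/ → /se/.

tiheŋideðʊðeɹese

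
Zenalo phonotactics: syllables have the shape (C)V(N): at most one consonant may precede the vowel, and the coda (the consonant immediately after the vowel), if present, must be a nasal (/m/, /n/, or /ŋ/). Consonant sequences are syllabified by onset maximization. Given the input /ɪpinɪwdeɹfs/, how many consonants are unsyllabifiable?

4

Under (C)V(N), the unsyllabifiable consonants are /w/, /ɹ/, /f/, /s/ (only a nasal (/m/, /n/, or /ŋ/) is licensed in coda position; onsets are limited to one consonant).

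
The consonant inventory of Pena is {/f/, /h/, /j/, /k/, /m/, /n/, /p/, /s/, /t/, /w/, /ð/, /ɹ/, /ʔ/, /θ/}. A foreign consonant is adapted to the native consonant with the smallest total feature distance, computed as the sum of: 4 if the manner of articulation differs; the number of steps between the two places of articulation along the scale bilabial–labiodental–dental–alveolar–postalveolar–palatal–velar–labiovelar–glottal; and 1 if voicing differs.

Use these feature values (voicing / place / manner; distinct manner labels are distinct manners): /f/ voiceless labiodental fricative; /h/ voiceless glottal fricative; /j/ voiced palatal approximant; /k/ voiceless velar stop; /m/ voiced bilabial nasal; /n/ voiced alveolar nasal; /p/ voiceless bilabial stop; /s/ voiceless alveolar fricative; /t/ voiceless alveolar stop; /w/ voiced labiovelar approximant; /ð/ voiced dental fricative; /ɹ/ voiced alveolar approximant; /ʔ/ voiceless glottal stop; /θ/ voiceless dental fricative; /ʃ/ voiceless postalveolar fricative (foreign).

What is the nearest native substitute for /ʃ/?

/s/ is closest: same manner (fricative), place distance 1 (postalveolar→alveolar), same voicing; total 1. Next closest is /θ/ at distance 2.

s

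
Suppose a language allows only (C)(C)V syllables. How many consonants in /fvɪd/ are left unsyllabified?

Under (C)(C)V, the unsyllabifiable consonants are /d/ (no codas are permitted; onsets may contain at most 2 consonants).

1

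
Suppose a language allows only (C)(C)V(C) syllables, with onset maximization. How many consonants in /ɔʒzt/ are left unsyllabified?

Under (C)(C)V(C), the unsyllabifiable consonants are /z/, /t/ (at most one coda consonant is licensed; onsets may contain at most 2 consonants).

2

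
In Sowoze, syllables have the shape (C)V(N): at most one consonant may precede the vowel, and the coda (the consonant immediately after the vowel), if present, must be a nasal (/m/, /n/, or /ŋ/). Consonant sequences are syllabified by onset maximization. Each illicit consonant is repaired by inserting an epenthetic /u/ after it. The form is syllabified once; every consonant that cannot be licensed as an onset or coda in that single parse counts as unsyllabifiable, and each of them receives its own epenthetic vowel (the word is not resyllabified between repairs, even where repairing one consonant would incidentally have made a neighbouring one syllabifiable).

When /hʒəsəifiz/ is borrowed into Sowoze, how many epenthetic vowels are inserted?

The unsyllabifiable consonants are /h/, /z/; each receives one epenthetic vowel.

2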